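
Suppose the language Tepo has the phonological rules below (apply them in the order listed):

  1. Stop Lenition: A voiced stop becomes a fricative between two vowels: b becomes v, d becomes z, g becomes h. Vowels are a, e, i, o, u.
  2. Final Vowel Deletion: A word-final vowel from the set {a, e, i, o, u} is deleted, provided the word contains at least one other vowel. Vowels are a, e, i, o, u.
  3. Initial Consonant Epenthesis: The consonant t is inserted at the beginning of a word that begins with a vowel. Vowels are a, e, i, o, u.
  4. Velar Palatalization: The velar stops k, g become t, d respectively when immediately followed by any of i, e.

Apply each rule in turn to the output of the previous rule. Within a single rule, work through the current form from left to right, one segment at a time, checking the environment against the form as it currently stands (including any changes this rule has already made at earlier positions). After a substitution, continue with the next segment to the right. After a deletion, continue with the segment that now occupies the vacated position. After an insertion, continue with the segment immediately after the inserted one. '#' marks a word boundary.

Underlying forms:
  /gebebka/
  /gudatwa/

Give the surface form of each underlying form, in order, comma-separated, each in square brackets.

[devebk], [guzatw]

/gebebka/:
  1 Stop Lenition: [gebebka] → [gevebka]
  2 Final Vowel Deletion: [gevebka] → [gevebk]
  3 Initial Consonant Epenthesis: no change — [gevebk]
  4 Velar Palatalization: [gevebk] → [devebk]
/gudatwa/:
  1 Stop Lenition: [gudatwa] → [guzatwa]
  2 Final Vowel Deletion: [guzatwa] → [guzatw]
  3 Initial Consonant Epenthesis: no change — [guzatw]
  4 Velar Palatalization: no change — [guzatw]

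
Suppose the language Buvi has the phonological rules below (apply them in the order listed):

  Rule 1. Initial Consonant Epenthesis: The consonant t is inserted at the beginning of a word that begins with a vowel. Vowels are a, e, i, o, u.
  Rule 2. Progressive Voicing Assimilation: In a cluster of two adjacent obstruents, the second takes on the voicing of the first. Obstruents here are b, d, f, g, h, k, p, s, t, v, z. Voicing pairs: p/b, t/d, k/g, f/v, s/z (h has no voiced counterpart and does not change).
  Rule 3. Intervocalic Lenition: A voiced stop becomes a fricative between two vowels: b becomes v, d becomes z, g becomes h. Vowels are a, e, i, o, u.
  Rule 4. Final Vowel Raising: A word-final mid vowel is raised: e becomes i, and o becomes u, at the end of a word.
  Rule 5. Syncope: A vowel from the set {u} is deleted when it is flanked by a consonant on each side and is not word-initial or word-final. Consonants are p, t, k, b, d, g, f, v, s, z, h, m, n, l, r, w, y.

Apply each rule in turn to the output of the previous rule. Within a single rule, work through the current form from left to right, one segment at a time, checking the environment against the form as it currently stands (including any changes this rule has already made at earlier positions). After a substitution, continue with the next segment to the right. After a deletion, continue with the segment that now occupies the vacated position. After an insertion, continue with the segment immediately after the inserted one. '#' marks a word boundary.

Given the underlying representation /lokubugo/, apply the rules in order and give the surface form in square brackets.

Rule 1 Initial Consonant Epenthesis: no change — [lokubugo]
Rule 2 Progressive Voicing Assimilation: no change — [lokubugo]
Rule 3 Intervocalic Lenition: [lokubugo] → [lokuvuho]
Rule 4 Final Vowel Raising: [lokuvuho] → [lokuvuhu]
Rule 5 Syncope: [lokuvuhu] → [lokvhu]

[lokvhu]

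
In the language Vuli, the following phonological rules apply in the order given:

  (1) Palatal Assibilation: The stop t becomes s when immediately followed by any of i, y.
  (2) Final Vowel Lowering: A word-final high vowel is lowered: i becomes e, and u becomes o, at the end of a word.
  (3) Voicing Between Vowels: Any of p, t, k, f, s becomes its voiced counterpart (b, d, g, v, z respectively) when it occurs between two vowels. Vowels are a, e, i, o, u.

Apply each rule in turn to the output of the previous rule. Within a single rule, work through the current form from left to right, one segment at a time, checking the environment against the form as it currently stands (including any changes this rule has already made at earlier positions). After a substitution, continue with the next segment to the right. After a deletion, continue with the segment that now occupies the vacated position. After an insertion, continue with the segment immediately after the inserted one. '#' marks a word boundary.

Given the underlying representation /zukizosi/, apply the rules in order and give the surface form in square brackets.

(1) Palatal Assibilation: no change — [zukizosi]
(2) Final Vowel Lowering: [zukizosi] → [zukizose]
(3) Voicing Between Vowels: [zukizose] → [zugizoze]

[zugizoze]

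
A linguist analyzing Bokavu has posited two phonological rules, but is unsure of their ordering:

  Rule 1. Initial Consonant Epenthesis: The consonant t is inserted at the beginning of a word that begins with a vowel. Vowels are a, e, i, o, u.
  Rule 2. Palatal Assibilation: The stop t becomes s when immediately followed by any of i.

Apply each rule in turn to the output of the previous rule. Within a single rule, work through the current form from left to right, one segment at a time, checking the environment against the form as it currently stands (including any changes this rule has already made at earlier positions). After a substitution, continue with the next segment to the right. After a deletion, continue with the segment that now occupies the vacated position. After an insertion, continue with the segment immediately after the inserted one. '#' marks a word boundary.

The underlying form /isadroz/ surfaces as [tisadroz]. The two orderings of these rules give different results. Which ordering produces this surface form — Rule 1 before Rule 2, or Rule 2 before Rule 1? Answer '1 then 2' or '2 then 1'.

2 then 1

Order 1 then 2:
  1 Initial Consonant Epenthesis: [isadroz] → [tisadroz]
  2 Palatal Assibilation: [tisadroz] → [sisadroz]
  result: [sisadroz]
Order 2 then 1:
  2 Palatal Assibilation: no change — [isadroz]
  1 Initial Consonant Epenthesis: [isadroz] → [tisadroz]
  result: [tisadroz]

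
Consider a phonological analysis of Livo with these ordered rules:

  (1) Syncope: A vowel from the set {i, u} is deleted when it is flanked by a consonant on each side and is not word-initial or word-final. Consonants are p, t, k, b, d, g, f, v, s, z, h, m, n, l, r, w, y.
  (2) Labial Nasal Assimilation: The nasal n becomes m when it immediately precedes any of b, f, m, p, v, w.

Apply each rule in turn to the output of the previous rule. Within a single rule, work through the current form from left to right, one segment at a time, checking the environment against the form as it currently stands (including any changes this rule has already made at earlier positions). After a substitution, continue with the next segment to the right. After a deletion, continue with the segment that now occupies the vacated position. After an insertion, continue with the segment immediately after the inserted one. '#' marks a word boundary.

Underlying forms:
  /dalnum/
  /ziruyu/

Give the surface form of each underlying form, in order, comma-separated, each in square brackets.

[dalmm], [zryu]

/dalnum/:
  (1) Syncope: [dalnum] → [dalnm]
  (2) Labial Nasal Assimilation: [dalnm] → [dalmm]
/ziruyu/:
  (1) Syncope: [ziruyu] → [zryu]
  (2) Labial Nasal Assimilation: no change — [zryu]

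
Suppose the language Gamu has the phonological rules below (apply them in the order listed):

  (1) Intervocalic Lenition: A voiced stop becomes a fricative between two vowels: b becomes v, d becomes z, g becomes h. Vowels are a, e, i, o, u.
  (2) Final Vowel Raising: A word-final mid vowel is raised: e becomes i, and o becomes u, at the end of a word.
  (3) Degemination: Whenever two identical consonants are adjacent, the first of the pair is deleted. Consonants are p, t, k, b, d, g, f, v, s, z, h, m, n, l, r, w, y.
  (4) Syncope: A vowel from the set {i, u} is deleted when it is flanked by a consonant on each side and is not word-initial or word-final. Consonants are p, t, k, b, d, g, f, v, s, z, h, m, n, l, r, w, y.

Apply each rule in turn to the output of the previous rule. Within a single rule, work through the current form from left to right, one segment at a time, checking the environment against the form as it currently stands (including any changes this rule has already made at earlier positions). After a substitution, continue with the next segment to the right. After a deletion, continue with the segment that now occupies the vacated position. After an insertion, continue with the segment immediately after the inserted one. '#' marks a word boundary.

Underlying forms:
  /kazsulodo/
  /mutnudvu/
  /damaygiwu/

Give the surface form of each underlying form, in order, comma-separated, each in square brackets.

[kazslozu], [mtndvu], [damaygwu]

/kazsulodo/:
  (1) Intervocalic Lenition: [kazsulodo] → [kazsulozo]
  (2) Final Vowel Raising: [kazsulozo] → [kazsulozu]
  (3) Degemination: no change — [kazsulozu]
  (4) Syncope: [kazsulozu] → [kazslozu]
/mutnudvu/:
  (1) Intervocalic Lenition: no change — [mutnudvu]
  (2) Final Vowel Raising: no change — [mutnudvu]
  (3) Degemination: no change — [mutnudvu]
  (4) Syncope: [mutnudvu] → [mtndvu]
/damaygiwu/:
  (1) Intervocalic Lenition: no change — [damaygiwu]
  (2) Final Vowel Raising: no change — [damaygiwu]
  (3) Degemination: no change — [damaygiwu]
  (4) Syncope: [damaygiwu] → [damaygwu]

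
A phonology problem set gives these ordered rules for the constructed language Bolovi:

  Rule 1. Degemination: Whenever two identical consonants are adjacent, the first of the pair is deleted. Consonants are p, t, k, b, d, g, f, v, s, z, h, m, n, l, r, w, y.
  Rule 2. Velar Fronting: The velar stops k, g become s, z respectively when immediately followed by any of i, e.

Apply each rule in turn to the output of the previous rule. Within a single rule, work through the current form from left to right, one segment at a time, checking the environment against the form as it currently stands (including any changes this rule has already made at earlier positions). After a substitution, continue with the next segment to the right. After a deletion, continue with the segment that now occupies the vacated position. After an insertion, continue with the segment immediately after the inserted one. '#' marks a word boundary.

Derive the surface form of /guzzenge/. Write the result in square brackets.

Rule 1 Degemination: [guzzenge] → [guzenge]
Rule 2 Velar Fronting: [guzenge] → [guzenze]

[guzenze]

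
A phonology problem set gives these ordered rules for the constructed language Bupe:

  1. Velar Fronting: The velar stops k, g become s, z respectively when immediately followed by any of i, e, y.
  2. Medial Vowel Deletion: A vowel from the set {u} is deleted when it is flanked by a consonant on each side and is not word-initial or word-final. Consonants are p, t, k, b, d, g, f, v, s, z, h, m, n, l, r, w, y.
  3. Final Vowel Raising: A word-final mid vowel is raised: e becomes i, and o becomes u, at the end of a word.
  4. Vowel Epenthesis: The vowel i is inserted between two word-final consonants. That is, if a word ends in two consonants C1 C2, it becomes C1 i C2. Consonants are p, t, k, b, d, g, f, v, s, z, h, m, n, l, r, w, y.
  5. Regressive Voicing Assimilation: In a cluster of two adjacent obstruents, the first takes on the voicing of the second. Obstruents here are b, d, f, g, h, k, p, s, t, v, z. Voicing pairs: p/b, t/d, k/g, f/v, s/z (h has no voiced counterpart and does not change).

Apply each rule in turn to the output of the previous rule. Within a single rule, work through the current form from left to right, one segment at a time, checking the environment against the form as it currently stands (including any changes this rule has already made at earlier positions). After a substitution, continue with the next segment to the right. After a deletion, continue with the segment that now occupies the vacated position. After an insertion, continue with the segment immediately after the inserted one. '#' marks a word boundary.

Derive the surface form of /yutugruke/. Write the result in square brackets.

1 Velar Fronting: [yutugruke] → [yutugruse]
2 Medial Vowel Deletion: [yutugruse] → [ytgrse]
3 Final Vowel Raising: [ytgrse] → [ytgrsi]
4 Vowel Epenthesis: no change — [ytgrsi]
5 Regressive Voicing Assimilation: [ytgrsi] → [ydgrsi]

[ydgrsi]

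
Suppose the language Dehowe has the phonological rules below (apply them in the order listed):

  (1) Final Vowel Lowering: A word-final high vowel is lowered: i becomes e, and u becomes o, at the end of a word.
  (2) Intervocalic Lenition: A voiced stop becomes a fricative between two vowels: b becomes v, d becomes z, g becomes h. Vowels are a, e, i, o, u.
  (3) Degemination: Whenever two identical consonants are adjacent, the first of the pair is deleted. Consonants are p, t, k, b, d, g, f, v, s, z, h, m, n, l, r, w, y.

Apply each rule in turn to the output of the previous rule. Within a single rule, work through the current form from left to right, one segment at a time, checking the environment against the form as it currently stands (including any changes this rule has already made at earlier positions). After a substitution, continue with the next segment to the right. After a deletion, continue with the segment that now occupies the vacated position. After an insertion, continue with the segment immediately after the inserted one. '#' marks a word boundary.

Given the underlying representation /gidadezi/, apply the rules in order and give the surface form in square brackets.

[gizazeze]

(1) Final Vowel Lowering: [gidadezi] → [gidadeze]
(2) Intervocalic Lenition: [gidadeze] → [gizazeze]
(3) Degemination: no change — [gizazeze]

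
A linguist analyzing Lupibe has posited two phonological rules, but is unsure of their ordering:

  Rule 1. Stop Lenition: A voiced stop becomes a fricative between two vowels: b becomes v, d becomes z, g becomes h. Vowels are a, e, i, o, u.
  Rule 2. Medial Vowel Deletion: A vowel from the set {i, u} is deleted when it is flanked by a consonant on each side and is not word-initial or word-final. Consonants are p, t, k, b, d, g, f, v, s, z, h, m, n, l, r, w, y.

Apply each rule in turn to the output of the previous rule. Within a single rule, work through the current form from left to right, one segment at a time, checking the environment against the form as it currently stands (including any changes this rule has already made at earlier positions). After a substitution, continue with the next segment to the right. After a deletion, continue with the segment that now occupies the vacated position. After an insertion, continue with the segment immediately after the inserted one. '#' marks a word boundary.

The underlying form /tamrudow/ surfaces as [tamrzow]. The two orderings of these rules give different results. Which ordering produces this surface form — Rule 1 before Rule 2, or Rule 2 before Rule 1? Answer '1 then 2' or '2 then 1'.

1 then 2

Order 1 then 2:
  1 Stop Lenition: [tamrudow] → [tamruzow]
  2 Medial Vowel Deletion: [tamruzow] → [tamrzow]
  result: [tamrzow]
Order 2 then 1:
  2 Medial Vowel Deletion: [tamrudow] → [tamrdow]
  1 Stop Lenition: no change — [tamrdow]
  result: [tamrdow]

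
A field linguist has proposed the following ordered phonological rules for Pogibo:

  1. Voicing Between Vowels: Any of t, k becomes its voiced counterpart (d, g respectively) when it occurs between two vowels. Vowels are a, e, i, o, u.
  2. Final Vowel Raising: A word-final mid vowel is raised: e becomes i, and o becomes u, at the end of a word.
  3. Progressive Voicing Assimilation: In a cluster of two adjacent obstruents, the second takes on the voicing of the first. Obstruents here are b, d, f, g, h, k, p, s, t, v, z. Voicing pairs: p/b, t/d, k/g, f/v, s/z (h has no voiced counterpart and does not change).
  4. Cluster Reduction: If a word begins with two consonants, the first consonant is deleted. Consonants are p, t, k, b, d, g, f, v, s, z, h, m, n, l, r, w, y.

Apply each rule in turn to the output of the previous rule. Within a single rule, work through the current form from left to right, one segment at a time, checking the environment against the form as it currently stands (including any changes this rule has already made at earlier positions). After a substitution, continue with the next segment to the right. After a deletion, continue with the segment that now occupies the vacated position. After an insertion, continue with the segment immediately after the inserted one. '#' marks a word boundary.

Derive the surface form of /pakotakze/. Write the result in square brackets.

1 Voicing Between Vowels: [pakotakze] → [pagodakze]
2 Final Vowel Raising: [pagodakze] → [pagodakzi]
3 Progressive Voicing Assimilation: [pagodakzi] → [pagodaksi]
4 Cluster Reduction: no change — [pagodaksi]

[pagodaksi]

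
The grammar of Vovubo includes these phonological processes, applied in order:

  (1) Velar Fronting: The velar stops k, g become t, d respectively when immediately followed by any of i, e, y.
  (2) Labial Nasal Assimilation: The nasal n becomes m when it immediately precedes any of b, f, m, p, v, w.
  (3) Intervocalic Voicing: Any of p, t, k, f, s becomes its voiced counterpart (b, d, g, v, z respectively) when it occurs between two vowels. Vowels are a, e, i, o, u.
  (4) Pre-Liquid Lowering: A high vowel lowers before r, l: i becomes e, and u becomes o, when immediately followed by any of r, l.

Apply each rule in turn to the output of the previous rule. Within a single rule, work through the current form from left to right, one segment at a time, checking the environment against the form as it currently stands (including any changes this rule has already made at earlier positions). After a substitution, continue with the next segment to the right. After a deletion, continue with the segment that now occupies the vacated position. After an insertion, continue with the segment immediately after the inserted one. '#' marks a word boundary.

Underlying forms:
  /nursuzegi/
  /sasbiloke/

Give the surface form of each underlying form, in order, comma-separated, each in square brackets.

/nursuzegi/:
  (1) Velar Fronting: [nursuzegi] → [nursuzedi]
  (2) Labial Nasal Assimilation: no change — [nursuzedi]
  (3) Intervocalic Voicing: no change — [nursuzedi]
  (4) Pre-Liquid Lowering: [nursuzedi] → [norsuzedi]
/sasbiloke/:
  (1) Velar Fronting: [sasbiloke] → [sasbilote]
  (2) Labial Nasal Assimilation: no change — [sasbilote]
  (3) Intervocalic Voicing: [sasbilote] → [sasbilode]
  (4) Pre-Liquid Lowering: [sasbilode] → [sasbelode]

[norsuzedi], [sasbelode]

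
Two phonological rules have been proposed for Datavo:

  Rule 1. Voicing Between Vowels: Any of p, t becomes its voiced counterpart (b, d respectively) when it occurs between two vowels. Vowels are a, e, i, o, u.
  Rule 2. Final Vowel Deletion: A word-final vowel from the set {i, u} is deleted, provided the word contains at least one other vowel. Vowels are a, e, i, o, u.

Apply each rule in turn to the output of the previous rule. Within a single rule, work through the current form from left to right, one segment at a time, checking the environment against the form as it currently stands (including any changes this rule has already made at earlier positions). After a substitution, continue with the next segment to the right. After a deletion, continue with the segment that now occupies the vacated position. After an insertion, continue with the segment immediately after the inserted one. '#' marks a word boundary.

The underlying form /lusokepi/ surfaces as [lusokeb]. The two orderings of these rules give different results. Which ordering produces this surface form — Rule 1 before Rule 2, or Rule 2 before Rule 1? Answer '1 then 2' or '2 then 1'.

Order 1 then 2:
  1 Voicing Between Vowels: [lusokepi] → [lusokebi]
  2 Final Vowel Deletion: [lusokebi] → [lusokeb]
  result: [lusokeb]
Order 2 then 1:
  2 Final Vowel Deletion: [lusokepi] → [lusokep]
  1 Voicing Between Vowels: no change — [lusokep]
  result: [lusokep]

1 then 2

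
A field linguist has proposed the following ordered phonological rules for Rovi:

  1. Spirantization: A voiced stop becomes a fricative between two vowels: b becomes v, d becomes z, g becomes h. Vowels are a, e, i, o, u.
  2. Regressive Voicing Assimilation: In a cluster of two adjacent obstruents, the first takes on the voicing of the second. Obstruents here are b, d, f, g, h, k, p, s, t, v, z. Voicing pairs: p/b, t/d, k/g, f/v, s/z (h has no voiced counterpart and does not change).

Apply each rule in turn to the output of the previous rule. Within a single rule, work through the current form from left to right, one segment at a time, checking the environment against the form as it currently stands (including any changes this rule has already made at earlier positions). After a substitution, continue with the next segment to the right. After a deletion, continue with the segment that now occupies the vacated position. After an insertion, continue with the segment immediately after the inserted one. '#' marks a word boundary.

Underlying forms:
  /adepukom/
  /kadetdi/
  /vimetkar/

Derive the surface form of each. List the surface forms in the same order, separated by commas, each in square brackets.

[azepukom], [kazeddi], [vimetkar]

/adepukom/:
  1 Spirantization: [adepukom] → [azepukom]
  2 Regressive Voicing Assimilation: no change — [azepukom]
/kadetdi/:
  1 Spirantization: [kadetdi] → [kazetdi]
  2 Regressive Voicing Assimilation: [kazetdi] → [kazeddi]
/vimetkar/:
  1 Spirantization: no change — [vimetkar]
  2 Regressive Voicing Assimilation: no change — [vimetkar]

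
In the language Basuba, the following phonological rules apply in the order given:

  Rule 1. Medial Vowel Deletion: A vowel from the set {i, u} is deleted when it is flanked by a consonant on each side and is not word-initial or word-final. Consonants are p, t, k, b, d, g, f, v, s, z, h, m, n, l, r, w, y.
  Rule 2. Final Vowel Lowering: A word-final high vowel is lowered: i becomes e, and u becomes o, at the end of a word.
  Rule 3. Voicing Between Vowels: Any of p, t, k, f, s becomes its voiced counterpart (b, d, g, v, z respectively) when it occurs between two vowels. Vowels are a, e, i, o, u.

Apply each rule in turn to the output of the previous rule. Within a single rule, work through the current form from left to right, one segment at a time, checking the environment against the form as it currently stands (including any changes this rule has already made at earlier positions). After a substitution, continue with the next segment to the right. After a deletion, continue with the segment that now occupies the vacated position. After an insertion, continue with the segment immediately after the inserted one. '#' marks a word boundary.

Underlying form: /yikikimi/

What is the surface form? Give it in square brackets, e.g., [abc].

[ykkme]

Rule 1 Medial Vowel Deletion: [yikikimi] → [ykkmi]
Rule 2 Final Vowel Lowering: [ykkmi] → [ykkme]
Rule 3 Voicing Between Vowels: no change — [ykkme]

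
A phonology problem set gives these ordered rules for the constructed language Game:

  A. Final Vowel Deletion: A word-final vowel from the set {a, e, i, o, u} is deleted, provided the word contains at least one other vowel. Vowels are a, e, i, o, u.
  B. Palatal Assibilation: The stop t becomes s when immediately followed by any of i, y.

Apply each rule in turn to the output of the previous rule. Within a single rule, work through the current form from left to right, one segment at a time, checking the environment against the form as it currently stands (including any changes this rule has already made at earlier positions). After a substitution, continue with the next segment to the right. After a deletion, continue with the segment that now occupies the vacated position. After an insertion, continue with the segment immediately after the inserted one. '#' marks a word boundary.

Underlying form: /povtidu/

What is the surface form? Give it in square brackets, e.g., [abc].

A Final Vowel Deletion: [povtidu] → [povtid]
B Palatal Assibilation: [povtid] → [povsid]

[povsid]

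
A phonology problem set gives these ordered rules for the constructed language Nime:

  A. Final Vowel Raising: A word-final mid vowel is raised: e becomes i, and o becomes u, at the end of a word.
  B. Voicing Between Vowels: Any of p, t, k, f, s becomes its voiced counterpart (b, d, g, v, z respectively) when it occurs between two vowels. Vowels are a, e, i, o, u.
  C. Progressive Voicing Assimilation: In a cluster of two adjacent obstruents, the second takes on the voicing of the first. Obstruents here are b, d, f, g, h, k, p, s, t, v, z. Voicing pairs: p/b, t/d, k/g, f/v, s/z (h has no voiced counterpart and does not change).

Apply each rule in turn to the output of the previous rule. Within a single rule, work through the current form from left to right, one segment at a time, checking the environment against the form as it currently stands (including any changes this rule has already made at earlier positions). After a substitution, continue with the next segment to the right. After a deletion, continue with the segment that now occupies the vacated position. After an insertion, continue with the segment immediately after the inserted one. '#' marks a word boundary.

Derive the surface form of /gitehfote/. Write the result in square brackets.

A Final Vowel Raising: [gitehfote] → [gitehfoti]
B Voicing Between Vowels: [gitehfoti] → [gidehfodi]
C Progressive Voicing Assimilation: no change — [gidehfodi]

[gidehfodi]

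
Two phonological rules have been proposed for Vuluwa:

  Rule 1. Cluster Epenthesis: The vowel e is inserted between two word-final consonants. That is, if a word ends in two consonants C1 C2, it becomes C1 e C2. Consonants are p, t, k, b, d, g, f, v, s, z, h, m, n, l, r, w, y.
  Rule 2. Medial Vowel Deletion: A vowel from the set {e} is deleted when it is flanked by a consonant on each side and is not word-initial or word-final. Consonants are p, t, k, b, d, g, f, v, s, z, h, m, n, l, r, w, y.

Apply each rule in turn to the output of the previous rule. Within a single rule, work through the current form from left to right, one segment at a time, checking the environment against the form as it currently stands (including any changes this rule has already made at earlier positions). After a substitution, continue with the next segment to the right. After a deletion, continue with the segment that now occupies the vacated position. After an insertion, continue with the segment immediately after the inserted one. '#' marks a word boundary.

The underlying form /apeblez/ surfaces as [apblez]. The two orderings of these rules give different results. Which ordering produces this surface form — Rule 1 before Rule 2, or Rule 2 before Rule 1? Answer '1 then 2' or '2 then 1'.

2 then 1

Order 1 then 2:
  1 Cluster Epenthesis: no change — [apeblez]
  2 Medial Vowel Deletion: [apeblez] → [apblz]
  result: [apblz]
Order 2 then 1:
  2 Medial Vowel Deletion: [apeblez] → [apblz]
  1 Cluster Epenthesis: [apblz] → [apblez]
  result: [apblez]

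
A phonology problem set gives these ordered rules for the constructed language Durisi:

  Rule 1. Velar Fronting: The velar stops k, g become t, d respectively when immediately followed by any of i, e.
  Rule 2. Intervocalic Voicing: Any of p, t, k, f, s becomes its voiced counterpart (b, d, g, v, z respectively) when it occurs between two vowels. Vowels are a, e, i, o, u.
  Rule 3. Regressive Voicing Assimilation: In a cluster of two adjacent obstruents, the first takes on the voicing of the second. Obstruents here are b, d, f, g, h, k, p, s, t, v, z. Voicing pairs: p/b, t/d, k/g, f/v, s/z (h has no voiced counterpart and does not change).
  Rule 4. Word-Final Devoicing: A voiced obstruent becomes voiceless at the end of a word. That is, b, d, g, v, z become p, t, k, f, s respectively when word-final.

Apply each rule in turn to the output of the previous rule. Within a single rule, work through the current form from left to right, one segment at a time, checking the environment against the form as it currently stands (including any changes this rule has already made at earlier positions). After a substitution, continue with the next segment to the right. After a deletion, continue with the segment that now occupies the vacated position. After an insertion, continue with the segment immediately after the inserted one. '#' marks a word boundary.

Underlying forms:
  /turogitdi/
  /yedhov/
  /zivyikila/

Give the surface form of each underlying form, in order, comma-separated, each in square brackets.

/turogitdi/:
  Rule 1 Velar Fronting: [turogitdi] → [turoditdi]
  Rule 2 Intervocalic Voicing: no change — [turoditdi]
  Rule 3 Regressive Voicing Assimilation: [turoditdi] → [turodiddi]
  Rule 4 Word-Final Devoicing: no change — [turodiddi]
/yedhov/:
  Rule 1 Velar Fronting: no change — [yedhov]
  Rule 2 Intervocalic Voicing: no change — [yedhov]
  Rule 3 Regressive Voicing Assimilation: [yedhov] → [yethov]
  Rule 4 Word-Final Devoicing: [yethov] → [yethof]
/zivyikila/:
  Rule 1 Velar Fronting: [zivyikila] → [zivyitila]
  Rule 2 Intervocalic Voicing: [zivyitila] → [zivyidila]
  Rule 3 Regressive Voicing Assimilation: no change — [zivyidila]
  Rule 4 Word-Final Devoicing: no change — [zivyidila]

[turodiddi], [yethof], [zivyidila]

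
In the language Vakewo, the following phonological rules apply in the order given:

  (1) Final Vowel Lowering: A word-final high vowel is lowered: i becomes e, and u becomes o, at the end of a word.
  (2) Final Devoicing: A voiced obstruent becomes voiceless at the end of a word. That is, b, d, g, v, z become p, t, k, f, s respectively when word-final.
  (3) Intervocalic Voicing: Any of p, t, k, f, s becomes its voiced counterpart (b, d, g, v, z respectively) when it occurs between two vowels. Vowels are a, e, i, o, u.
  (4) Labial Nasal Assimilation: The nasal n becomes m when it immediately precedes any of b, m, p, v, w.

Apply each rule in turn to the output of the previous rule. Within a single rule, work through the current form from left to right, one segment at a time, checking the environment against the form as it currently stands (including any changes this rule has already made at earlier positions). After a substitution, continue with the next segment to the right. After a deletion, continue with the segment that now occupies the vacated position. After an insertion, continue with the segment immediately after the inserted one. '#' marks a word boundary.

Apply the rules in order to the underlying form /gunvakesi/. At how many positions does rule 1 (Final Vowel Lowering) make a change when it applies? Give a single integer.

1

(1) Final Vowel Lowering: [gunvakesi] → [gunvakese]
(2) Final Devoicing: no change — [gunvakese]
(3) Intervocalic Voicing: [gunvakese] → [gunvageze]
(4) Labial Nasal Assimilation: [gunvageze] → [gumvageze]
Rule 1 changed 1 position(s).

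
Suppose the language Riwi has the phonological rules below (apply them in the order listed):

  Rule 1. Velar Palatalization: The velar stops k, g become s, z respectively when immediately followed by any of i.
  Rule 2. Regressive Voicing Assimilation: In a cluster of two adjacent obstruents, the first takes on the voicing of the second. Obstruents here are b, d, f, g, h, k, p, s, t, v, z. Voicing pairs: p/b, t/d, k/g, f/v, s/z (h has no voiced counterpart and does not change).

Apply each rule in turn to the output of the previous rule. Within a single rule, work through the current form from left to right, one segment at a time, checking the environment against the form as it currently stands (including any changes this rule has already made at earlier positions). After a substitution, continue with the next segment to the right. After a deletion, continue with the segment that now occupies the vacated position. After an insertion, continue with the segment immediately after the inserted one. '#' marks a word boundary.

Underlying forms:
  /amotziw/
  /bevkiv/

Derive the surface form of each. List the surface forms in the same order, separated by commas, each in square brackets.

/amotziw/:
  Rule 1 Velar Palatalization: no change — [amotziw]
  Rule 2 Regressive Voicing Assimilation: [amotziw] → [amodziw]
/bevkiv/:
  Rule 1 Velar Palatalization: [bevkiv] → [bevsiv]
  Rule 2 Regressive Voicing Assimilation: [bevsiv] → [befsiv]

[amodziw], [befsiv]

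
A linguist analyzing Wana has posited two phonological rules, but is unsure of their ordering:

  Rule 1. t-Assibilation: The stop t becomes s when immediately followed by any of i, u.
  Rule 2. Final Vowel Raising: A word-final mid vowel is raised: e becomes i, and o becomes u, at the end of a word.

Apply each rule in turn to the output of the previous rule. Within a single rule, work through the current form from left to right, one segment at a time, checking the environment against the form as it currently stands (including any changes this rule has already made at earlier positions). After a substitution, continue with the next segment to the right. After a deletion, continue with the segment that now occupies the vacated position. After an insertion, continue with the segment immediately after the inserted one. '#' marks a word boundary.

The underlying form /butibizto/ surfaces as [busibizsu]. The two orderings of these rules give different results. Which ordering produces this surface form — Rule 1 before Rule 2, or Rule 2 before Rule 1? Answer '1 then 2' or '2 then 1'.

Order 1 then 2:
  1 t-Assibilation: [butibizto] → [busibizto]
  2 Final Vowel Raising: [busibizto] → [busibiztu]
  result: [busibiztu]
Order 2 then 1:
  2 Final Vowel Raising: [butibizto] → [butibiztu]
  1 t-Assibilation: [butibiztu] → [busibizsu]
  result: [busibizsu]

2 then 1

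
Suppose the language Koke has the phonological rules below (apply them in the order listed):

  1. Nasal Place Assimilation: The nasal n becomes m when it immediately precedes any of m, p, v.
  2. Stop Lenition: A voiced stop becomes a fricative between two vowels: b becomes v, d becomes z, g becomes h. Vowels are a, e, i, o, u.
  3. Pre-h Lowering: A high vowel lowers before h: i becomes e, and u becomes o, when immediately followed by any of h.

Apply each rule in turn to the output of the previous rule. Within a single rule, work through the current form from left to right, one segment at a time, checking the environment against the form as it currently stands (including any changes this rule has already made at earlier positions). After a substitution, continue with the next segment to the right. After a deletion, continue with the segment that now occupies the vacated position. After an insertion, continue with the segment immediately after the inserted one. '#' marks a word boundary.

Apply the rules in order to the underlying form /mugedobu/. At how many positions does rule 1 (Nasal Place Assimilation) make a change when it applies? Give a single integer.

1 Nasal Place Assimilation: no change — [mugedobu]
2 Stop Lenition: [mugedobu] → [muhezovu]
3 Pre-h Lowering: [muhezovu] → [mohezovu]
Rule 1 changed 0 position(s).

0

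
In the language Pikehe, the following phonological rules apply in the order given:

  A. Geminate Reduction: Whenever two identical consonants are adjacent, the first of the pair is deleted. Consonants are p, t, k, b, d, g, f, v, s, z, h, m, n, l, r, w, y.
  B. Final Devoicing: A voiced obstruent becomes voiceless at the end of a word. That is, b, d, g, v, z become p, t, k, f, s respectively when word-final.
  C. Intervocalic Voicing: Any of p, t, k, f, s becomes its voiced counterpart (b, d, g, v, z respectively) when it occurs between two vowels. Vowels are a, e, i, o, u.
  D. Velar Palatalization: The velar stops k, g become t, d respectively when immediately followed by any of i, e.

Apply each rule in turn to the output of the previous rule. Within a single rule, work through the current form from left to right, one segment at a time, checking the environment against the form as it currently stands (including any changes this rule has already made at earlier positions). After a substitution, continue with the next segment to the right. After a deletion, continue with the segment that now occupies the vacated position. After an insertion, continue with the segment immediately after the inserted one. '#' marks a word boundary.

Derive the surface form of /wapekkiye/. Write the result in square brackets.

A Geminate Reduction: [wapekkiye] → [wapekiye]
B Final Devoicing: no change — [wapekiye]
C Intervocalic Voicing: [wapekiye] → [wabegiye]
D Velar Palatalization: [wabegiye] → [wabediye]

[wabediye]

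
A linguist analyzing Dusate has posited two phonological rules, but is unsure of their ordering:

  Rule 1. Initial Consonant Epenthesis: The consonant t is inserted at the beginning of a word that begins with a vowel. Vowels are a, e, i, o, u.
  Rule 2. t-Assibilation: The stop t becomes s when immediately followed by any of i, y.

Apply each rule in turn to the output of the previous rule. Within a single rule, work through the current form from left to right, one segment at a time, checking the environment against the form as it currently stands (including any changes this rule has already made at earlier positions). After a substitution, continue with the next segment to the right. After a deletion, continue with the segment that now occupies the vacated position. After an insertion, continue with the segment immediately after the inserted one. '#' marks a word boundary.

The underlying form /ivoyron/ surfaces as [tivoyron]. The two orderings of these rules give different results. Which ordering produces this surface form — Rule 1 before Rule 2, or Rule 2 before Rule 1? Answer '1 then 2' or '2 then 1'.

Order 1 then 2:
  1 Initial Consonant Epenthesis: [ivoyron] → [tivoyron]
  2 t-Assibilation: [tivoyron] → [sivoyron]
  result: [sivoyron]
Order 2 then 1:
  2 t-Assibilation: no change — [ivoyron]
  1 Initial Consonant Epenthesis: [ivoyron] → [tivoyron]
  result: [tivoyron]

2 then 1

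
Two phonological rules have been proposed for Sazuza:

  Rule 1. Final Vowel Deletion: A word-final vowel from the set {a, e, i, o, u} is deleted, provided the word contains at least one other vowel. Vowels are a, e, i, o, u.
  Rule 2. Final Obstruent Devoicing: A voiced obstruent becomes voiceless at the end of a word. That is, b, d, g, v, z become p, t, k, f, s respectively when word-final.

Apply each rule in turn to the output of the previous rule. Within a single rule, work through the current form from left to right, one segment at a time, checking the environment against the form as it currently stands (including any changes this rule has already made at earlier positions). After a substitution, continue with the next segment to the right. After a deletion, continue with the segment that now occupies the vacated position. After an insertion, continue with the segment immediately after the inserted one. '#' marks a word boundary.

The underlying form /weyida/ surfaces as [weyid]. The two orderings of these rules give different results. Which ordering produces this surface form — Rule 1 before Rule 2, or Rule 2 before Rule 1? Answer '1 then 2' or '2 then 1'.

Order 1 then 2:
  1 Final Vowel Deletion: [weyida] → [weyid]
  2 Final Obstruent Devoicing: [weyid] → [weyit]
  result: [weyit]
Order 2 then 1:
  2 Final Obstruent Devoicing: no change — [weyida]
  1 Final Vowel Deletion: [weyida] → [weyid]
  result: [weyid]

2 then 1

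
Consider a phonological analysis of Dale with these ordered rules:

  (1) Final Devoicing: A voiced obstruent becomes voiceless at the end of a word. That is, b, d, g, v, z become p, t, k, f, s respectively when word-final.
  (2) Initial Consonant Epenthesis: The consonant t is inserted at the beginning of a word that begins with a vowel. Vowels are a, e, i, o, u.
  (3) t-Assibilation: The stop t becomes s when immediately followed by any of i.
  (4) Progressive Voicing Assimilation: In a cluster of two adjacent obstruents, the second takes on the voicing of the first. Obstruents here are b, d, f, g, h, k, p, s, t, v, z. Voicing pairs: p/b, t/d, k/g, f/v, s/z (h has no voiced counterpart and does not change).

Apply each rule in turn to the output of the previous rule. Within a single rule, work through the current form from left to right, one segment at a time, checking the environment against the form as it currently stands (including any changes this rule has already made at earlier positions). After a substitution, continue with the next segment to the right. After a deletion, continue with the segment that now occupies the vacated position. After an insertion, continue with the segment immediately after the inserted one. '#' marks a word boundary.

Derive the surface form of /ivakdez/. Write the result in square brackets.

(1) Final Devoicing: [ivakdez] → [ivakdes]
(2) Initial Consonant Epenthesis: [ivakdes] → [tivakdes]
(3) t-Assibilation: [tivakdes] → [sivakdes]
(4) Progressive Voicing Assimilation: [sivakdes] → [sivaktes]

[sivaktes]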